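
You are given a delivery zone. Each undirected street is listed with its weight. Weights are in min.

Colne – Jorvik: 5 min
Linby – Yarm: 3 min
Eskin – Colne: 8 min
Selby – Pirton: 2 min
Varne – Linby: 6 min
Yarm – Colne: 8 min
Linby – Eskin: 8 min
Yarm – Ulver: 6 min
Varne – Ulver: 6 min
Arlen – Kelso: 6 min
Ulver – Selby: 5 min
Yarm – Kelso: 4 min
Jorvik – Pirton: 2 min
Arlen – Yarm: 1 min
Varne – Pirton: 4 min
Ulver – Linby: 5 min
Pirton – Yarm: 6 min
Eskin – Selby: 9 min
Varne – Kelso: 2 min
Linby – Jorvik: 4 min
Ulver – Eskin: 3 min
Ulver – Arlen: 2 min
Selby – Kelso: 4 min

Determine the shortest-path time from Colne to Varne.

Candidate routes:
Colne–Jorvik–Pirton–Varne: 5+2+4 = 11
Colne–Yarm–Kelso–Varne: 8+4+2 = 14
The minimum is 11 min via Colne–Jorvik–Pirton–Varne.

11 min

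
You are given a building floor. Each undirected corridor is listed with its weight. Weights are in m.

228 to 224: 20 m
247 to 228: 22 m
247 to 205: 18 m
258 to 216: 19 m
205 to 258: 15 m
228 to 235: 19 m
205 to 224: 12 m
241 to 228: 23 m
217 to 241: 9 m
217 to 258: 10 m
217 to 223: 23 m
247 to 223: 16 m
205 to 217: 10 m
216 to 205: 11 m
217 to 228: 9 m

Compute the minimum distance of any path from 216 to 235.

49 m

Compare a few routes:
216 - 205 - 258 - 217 - 228 - 235: 11+15+10+9+19 = 64
216 - 205 - 224 - 228 - 235: 11+12+20+19 = 62
216 - 258 - 217 - 228 - 235: 19+10+9+19 = 57
216 - 205 - 217 - 228 - 235: 11+10+9+19 = 49
Cheapest is 216 - 205 - 217 - 228 - 235 at 49 m.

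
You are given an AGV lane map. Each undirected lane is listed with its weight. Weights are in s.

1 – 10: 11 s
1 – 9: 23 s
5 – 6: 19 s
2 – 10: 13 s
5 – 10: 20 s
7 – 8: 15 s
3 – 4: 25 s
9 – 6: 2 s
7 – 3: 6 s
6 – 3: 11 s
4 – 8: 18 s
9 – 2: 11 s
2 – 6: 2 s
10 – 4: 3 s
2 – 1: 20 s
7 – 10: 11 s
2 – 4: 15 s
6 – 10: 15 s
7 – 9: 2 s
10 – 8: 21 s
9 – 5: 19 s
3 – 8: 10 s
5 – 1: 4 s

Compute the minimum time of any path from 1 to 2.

20 s

Candidate routes:
1 - 2: 20 = 20
1 - 10 - 2: 11+13 = 24
The minimum is 20 s via 1 - 2.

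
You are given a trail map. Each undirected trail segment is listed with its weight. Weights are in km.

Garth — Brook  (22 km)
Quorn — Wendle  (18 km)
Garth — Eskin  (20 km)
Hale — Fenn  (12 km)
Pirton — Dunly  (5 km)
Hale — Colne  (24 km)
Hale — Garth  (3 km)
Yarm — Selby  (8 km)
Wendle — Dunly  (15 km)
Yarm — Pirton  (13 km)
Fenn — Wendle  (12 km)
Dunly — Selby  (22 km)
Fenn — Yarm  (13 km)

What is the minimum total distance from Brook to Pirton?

63 km

Compare a few routes:
Brook → Garth → Hale → Fenn → Wendle → Dunly → Pirton: 22+3+12+12+15+5 = 69
Brook → Garth → Hale → Fenn → Yarm → Pirton: 22+3+12+13+13 = 63
Brook → Garth → Hale → Fenn → Yarm → Selby → Dunly → Pirton: 22+3+12+13+8+22+5 = 85
The minimum is 63 km via Brook → Garth → Hale → Fenn → Yarm → Pirton.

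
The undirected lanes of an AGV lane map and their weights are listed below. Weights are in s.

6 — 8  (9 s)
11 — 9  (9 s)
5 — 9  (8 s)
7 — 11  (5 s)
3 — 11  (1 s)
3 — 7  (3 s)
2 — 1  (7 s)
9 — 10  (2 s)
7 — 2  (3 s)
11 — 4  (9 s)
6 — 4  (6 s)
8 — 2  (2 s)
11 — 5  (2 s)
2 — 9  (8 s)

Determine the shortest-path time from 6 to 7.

Running Dijkstra from 6:
6: 0
4: 6  (via 6)
8: 9  (via 6)
2: 11  (via 8)
7: 14  (via 2)
Shortest route: 6–8–2–7 = 14 s.

14 s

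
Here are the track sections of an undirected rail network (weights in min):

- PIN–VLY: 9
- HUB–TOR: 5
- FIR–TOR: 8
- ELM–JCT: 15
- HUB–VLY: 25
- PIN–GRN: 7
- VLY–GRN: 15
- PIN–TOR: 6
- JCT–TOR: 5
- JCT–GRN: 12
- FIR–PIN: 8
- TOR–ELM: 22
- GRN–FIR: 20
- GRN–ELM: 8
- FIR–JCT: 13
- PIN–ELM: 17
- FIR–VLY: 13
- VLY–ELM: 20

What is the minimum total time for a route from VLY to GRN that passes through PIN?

16 min

Shortest VLY→PIN: VLY–PIN = 9
Shortest PIN→GRN: PIN–GRN = 7
Total via PIN: 9 + 7 = 16 min.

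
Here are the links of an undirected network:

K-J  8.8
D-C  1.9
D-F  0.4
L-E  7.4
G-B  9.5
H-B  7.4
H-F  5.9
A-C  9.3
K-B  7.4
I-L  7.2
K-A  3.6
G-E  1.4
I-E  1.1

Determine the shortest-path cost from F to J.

24

Compare a few routes:
F - H - B - K - J: 5.9+7.4+7.4+8.8 = 29.5
F - D - C - A - K - J: 0.4+1.9+9.3+3.6+8.8 = 24
The minimum is 24 via F - D - C - A - K - J.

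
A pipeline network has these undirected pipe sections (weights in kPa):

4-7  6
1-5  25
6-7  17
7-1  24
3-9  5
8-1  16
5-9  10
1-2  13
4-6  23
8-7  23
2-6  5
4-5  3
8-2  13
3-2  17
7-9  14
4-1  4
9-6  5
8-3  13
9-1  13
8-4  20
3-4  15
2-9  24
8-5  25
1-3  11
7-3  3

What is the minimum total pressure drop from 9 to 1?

Candidate routes:
9 - 3 - 1: 5+11 = 16
9 - 1: 13 = 13
9 - 5 - 4 - 1: 10+3+4 = 17
The minimum is 13 kPa via 9 - 1.

13 kPa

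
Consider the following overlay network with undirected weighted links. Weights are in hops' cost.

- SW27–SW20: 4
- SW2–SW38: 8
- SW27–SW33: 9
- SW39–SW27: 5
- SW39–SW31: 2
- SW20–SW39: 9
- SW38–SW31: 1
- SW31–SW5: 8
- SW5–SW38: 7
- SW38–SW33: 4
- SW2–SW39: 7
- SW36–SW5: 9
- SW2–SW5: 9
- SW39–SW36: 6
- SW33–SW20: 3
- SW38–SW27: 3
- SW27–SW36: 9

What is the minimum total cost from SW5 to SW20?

14 hops' cost

Enumerating some paths:
SW5–SW31–SW38–SW27–SW20: 8+1+3+4 = 16
SW5–SW31–SW39–SW27–SW20: 8+2+5+4 = 19
SW5–SW31–SW38–SW33–SW20: 8+1+4+3 = 16
SW5–SW38–SW27–SW20: 7+3+4 = 14
The minimum is 14 hops' cost via SW5–SW38–SW27–SW20.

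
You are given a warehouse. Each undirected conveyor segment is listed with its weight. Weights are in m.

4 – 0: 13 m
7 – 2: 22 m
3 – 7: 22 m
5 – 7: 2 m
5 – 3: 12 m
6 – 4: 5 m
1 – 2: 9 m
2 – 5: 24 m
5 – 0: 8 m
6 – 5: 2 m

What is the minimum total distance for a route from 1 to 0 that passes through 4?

53 m

Best 1 to 4: 1 → 2 → 5 → 6 → 4 costing 40
Shortest 4→0: 4 → 0 = 13
Total via 4: 40 + 13 = 53 m.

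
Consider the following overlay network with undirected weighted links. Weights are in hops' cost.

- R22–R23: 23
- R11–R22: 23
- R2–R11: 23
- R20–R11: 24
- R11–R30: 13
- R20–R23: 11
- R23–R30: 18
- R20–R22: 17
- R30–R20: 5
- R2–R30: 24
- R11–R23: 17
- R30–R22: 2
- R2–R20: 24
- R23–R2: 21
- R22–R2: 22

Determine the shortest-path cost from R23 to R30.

Shortest distances from R23:
R23: 0
R20: 11  (via R23)
R30: 16  (via R20)
Shortest route: R23–R20–R30 = 16 hops' cost.

16 hops' cost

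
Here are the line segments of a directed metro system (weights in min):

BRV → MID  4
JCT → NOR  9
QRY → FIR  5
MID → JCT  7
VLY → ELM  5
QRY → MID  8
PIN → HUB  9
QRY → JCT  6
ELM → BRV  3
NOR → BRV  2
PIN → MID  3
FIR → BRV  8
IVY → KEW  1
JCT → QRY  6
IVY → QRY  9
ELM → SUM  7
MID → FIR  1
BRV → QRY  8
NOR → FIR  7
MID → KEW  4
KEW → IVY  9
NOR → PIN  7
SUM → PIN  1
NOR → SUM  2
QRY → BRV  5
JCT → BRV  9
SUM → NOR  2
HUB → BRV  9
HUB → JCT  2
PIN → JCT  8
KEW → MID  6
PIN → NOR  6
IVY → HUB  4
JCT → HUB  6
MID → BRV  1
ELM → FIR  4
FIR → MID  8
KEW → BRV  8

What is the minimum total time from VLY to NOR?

Settle nodes by increasing distance from VLY:
VLY: 0
ELM: 5  (via VLY)
BRV: 8  (via ELM)
FIR: 9  (via ELM)
MID: 12  (via BRV)
SUM: 12  (via ELM)
PIN: 13  (via SUM)
NOR: 14  (via SUM)
Shortest route: VLY–ELM–SUM–NOR = 14 min.

14 min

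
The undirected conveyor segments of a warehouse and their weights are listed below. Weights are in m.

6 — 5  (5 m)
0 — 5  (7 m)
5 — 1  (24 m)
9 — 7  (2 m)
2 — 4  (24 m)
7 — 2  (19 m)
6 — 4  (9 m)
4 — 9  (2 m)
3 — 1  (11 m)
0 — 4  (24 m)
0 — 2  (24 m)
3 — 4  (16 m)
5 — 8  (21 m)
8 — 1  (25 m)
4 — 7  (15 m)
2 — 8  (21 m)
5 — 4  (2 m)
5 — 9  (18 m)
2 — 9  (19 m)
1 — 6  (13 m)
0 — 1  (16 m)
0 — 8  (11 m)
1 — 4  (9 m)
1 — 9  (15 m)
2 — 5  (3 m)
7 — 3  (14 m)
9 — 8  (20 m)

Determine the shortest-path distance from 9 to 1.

Compare a few routes:
9 - 1: 15 = 15
9 - 4 - 1: 2+9 = 11
Cheapest is 9 - 4 - 1 at 11 m.

11 m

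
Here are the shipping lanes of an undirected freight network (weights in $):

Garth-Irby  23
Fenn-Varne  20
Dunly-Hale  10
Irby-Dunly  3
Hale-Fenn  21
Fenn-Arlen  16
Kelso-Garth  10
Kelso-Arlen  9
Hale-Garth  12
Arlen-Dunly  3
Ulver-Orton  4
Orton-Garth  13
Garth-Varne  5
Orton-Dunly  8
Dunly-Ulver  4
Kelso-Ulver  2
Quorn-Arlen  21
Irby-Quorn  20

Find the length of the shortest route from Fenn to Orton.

$27

Candidate routes:
Fenn → Arlen → Dunly → Orton: 16+3+8 = 27
Fenn → Arlen → Kelso → Ulver → Orton: 16+9+2+4 = 31
The minimum is $27 via Fenn → Arlen → Dunly → Orton.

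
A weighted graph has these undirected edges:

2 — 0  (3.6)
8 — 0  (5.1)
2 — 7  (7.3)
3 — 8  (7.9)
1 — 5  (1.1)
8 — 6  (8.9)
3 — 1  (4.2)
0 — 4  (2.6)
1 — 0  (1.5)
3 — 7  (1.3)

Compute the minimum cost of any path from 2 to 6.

17.6

Shortest distances from 2:
2: 0
0: 3.6  (via 2)
1: 5.1  (via 0)
4: 6.2  (via 0)
5: 6.2  (via 1)
7: 7.3  (via 2)
3: 8.6  (via 7)
8: 8.7  (via 0)
6: 17.6  (via 8)
Shortest route: 2 → 0 → 8 → 6 = 17.6.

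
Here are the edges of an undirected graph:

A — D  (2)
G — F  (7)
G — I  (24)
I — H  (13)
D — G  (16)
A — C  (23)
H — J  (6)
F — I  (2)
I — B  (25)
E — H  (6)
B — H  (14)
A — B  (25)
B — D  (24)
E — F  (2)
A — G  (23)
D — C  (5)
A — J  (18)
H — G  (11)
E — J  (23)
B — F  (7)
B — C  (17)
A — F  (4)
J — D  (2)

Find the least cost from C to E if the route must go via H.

19

Best C to H: C → D → J → H costing 13
Shortest H→E: H → E = 6
Total via H: 13 + 6 = 19.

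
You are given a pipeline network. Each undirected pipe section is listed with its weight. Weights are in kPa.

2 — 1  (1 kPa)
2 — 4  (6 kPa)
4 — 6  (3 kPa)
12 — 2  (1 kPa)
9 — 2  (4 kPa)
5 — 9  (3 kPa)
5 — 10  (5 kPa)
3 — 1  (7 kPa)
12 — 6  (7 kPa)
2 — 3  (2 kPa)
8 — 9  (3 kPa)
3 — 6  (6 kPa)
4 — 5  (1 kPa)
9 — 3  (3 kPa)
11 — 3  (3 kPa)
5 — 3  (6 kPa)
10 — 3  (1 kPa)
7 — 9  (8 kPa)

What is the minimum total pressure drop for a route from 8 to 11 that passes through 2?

12 kPa

Best 8 to 2: 8 → 9 → 2 costing 7
Shortest 2→11: 2 → 3 → 11 = 5
Total via 2: 7 + 5 = 12 kPa.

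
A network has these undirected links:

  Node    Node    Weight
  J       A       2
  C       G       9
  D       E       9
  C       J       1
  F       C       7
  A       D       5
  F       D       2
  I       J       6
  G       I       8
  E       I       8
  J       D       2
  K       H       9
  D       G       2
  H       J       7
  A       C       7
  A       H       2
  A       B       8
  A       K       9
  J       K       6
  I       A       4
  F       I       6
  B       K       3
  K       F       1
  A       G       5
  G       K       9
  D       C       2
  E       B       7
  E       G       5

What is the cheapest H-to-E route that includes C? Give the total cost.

Shortest H→C: H–A–J–C = 5
Shortest C→E: C–D–G–E = 9
Total via C: 5 + 9 = 14.

14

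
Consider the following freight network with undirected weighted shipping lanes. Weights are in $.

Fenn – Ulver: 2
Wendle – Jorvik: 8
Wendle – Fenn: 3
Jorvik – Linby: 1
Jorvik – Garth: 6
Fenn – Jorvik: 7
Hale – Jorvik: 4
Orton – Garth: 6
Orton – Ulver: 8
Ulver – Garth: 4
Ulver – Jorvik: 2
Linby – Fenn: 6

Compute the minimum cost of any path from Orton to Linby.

$11

Enumerating some paths:
Orton → Ulver → Fenn → Linby: 8+2+6 = 16
Orton → Garth → Jorvik → Linby: 6+6+1 = 13
Orton → Garth → Ulver → Jorvik → Linby: 6+4+2+1 = 13
Orton → Ulver → Jorvik → Linby: 8+2+1 = 11
The minimum is $11 via Orton → Ulver → Jorvik → Linby.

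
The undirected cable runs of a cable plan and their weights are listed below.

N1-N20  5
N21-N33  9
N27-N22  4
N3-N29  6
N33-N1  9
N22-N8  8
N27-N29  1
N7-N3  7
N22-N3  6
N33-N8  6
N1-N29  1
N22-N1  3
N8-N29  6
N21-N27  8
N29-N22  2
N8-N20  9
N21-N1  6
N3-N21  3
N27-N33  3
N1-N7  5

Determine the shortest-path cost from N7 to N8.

12

Enumerating some paths:
N7 - N1 - N22 - N29 - N8: 5+3+2+6 = 16
N7 - N1 - N22 - N8: 5+3+8 = 16
N7 - N1 - N29 - N8: 5+1+6 = 12
N7 - N1 - N29 - N27 - N33 - N8: 5+1+1+3+6 = 16
Cheapest is N7 - N1 - N29 - N8 at 12.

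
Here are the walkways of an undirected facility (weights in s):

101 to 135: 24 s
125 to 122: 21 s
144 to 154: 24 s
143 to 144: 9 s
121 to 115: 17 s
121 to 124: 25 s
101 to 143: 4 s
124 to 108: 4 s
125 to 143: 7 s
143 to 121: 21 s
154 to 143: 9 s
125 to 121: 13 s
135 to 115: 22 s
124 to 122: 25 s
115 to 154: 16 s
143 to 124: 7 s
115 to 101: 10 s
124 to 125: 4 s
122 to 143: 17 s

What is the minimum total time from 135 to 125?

35 s

Candidate routes:
135 - 101 - 143 - 125: 24+4+7 = 35
135 - 101 - 143 - 124 - 125: 24+4+7+4 = 39
135 - 115 - 101 - 143 - 125: 22+10+4+7 = 43
Cheapest is 135 - 101 - 143 - 125 at 35 s.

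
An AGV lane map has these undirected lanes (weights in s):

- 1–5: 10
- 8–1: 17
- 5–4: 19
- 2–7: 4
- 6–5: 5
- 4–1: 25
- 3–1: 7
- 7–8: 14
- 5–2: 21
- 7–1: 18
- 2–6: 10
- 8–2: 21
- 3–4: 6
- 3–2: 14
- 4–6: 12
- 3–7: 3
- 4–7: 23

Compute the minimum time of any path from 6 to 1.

Settle nodes by increasing distance from 6:
6: 0
5: 5  (via 6)
2: 10  (via 6)
4: 12  (via 6)
7: 14  (via 2)
1: 15  (via 5)
Shortest route: 6 → 5 → 1 = 15 s.

15 s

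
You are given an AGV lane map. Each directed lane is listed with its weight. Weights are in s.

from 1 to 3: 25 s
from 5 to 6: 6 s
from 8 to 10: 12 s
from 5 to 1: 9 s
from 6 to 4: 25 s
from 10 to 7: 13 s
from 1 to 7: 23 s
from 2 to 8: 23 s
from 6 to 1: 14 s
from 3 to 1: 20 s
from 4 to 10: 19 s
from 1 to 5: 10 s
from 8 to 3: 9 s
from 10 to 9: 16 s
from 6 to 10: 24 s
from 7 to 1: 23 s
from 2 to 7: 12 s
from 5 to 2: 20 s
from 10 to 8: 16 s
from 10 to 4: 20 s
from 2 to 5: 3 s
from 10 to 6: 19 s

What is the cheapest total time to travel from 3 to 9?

Enumerating some paths:
3–1–5–2–8–10–9: 20+10+20+23+12+16 = 101
3–1–5–6–10–9: 20+10+6+24+16 = 76
3–1–5–6–4–10–9: 20+10+6+25+19+16 = 96
The minimum is 76 s via 3–1–5–6–10–9.

76 s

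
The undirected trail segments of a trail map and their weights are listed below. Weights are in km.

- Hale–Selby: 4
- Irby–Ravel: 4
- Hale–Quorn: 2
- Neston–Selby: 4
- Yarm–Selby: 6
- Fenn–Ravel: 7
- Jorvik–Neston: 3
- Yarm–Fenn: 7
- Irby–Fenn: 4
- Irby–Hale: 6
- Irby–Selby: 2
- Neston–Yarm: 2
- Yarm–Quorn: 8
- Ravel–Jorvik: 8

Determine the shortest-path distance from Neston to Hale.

8 km

Running Dijkstra from Neston:
Neston: 0
Yarm: 2  (via Neston)
Jorvik: 3  (via Neston)
Selby: 4  (via Neston)
Irby: 6  (via Selby)
Hale: 8  (via Selby)
Shortest route: Neston → Selby → Hale = 8 km.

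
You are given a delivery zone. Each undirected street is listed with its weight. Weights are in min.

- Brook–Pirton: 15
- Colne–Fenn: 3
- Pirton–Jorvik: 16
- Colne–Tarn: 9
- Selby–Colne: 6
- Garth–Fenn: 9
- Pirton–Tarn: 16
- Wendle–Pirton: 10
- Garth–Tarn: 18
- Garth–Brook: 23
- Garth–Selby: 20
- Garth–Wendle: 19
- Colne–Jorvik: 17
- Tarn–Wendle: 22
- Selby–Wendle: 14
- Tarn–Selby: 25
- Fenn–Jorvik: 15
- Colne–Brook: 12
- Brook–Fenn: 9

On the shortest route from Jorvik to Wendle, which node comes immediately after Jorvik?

Pirton

Candidate routes:
Jorvik–Fenn–Colne–Selby–Wendle: 15+3+6+14 = 38
Jorvik–Fenn–Garth–Wendle: 15+9+19 = 43
Jorvik–Colne–Selby–Wendle: 17+6+14 = 37
Jorvik–Pirton–Wendle: 16+10 = 26
Cheapest is Jorvik–Pirton–Wendle at 26 min.
So from Jorvik the first move is to Pirton.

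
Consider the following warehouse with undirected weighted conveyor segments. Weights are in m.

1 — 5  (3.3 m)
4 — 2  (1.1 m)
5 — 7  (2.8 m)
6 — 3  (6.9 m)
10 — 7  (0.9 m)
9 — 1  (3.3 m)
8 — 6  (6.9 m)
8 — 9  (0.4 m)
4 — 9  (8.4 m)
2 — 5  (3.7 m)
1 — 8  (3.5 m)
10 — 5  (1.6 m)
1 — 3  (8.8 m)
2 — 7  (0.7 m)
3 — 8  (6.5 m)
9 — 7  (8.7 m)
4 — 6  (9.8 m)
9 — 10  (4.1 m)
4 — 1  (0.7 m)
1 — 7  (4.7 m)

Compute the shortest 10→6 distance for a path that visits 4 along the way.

12.5 m

Best 10 to 4: 10 → 7 → 2 → 4 costing 2.7
Shortest 4→6: 4 → 6 = 9.8
Total via 4: 2.7 + 9.8 = 12.5 m.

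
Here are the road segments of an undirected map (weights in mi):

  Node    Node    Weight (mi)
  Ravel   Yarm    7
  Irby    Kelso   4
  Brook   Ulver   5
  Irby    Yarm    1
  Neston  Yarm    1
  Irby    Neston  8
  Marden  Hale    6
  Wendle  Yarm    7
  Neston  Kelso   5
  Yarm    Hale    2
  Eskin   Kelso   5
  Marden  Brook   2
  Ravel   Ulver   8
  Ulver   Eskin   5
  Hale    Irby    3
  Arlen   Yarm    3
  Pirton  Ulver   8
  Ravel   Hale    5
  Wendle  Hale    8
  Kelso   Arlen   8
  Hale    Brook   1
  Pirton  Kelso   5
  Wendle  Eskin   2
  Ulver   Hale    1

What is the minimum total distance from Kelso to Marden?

10 mi

Compare a few routes:
Kelso - Irby - Yarm - Hale - Marden: 4+1+2+6 = 13
Kelso - Irby - Hale - Brook - Marden: 4+3+1+2 = 10
Kelso - Neston - Yarm - Hale - Brook - Marden: 5+1+2+1+2 = 11
The minimum is 10 mi via Kelso - Irby - Hale - Brook - Marden.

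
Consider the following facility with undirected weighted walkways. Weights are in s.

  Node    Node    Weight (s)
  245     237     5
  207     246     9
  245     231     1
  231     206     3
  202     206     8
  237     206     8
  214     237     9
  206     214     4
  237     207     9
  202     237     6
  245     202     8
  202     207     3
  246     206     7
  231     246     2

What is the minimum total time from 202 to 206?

Compare a few routes:
202 - 245 - 231 - 206: 8+1+3 = 12
202 - 206: 8 = 8
The minimum is 8 s via 202 - 206.

8 s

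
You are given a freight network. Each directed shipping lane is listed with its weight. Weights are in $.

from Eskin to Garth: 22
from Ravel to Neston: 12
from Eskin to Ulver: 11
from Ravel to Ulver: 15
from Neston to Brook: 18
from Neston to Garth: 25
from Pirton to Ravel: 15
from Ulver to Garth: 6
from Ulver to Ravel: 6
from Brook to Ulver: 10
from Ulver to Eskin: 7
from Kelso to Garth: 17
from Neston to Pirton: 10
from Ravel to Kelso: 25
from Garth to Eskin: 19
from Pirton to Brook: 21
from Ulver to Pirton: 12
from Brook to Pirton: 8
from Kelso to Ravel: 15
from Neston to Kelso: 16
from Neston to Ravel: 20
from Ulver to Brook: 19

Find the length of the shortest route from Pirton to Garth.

Compare a few routes:
Pirton - Brook - Ulver - Garth: 21+10+6 = 37
Pirton - Ravel - Ulver - Garth: 15+15+6 = 36
Cheapest is Pirton - Ravel - Ulver - Garth at $36.

$36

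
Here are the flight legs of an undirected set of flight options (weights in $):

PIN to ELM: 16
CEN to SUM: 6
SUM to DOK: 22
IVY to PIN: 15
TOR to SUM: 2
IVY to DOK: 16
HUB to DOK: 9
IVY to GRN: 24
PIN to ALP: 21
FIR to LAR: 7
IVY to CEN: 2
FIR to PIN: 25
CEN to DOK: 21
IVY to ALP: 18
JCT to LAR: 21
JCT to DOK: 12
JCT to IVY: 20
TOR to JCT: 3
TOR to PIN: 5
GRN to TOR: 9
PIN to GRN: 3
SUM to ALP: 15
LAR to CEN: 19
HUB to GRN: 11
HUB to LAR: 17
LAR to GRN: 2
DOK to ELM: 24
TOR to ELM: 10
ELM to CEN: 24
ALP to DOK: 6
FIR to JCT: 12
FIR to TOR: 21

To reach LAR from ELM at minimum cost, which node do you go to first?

Enumerating some paths:
ELM - TOR - PIN - GRN - LAR: 10+5+3+2 = 20
ELM - TOR - GRN - LAR: 10+9+2 = 21
Cheapest is ELM - TOR - PIN - GRN - LAR at $20.
So from ELM the first move is to TOR.

TOR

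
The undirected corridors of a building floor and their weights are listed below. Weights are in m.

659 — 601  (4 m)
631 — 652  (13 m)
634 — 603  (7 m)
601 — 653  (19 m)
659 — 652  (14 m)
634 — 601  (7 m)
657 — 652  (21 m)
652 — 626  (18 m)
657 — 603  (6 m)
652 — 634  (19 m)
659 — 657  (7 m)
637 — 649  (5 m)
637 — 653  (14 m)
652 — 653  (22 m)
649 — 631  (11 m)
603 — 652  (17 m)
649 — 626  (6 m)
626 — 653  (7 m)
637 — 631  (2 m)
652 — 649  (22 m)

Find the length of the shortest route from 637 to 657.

Shortest distances from 637:
637: 0
631: 2  (via 637)
649: 5  (via 637)
626: 11  (via 649)
653: 14  (via 637)
652: 15  (via 631)
659: 29  (via 652)
603: 32  (via 652)
601: 33  (via 653)
634: 34  (via 652)
657: 36  (via 652)
Shortest route: 637–631–652–657 = 36 m.

36 m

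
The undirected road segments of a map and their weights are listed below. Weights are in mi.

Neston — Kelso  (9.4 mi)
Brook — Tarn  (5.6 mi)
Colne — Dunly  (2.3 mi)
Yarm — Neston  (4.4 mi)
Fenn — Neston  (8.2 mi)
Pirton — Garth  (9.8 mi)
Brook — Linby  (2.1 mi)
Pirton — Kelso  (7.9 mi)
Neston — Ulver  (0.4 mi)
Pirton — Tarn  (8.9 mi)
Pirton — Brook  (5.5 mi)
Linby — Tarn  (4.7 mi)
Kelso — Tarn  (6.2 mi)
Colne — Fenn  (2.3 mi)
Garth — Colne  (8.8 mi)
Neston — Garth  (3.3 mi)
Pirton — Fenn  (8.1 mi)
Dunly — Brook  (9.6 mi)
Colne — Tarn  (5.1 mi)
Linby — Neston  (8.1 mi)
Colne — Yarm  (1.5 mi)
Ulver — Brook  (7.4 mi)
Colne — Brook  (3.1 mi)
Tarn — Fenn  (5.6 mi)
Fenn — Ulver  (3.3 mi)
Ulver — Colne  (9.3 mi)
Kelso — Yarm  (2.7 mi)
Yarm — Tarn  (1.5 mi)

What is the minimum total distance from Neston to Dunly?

Settle nodes by increasing distance from Neston:
Neston: 0
Ulver: 0.4  (via Neston)
Garth: 3.3  (via Neston)
Fenn: 3.7  (via Ulver)
Yarm: 4.4  (via Neston)
Colne: 5.9  (via Yarm)
Tarn: 5.9  (via Yarm)
Kelso: 7.1  (via Yarm)
Brook: 7.8  (via Ulver)
Linby: 8.1  (via Neston)
Dunly: 8.2  (via Colne)
Shortest route: Neston → Yarm → Colne → Dunly = 8.2 mi.

8.2 mi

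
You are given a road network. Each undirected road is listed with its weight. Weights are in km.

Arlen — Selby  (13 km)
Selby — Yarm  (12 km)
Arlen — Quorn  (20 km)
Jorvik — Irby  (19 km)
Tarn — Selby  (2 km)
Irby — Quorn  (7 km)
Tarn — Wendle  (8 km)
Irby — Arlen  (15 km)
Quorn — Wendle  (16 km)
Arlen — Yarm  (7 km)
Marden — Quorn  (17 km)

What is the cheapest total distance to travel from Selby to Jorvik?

47 km

Compare a few routes:
Selby–Tarn–Wendle–Quorn–Irby–Jorvik: 2+8+16+7+19 = 52
Selby–Arlen–Irby–Jorvik: 13+15+19 = 47
The minimum is 47 km via Selby–Arlen–Irby–Jorvik.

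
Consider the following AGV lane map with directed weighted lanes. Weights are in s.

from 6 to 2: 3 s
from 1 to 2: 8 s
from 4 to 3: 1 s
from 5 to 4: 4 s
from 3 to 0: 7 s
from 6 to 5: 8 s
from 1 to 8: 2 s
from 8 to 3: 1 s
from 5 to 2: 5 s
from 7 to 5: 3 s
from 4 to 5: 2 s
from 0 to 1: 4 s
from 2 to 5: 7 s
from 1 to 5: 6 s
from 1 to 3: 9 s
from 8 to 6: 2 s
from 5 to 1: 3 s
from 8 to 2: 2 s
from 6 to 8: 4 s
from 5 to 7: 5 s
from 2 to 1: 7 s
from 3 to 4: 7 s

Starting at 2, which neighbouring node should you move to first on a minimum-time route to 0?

Candidate routes:
2–1–3–0: 7+9+7 = 23
2–1–8–3–0: 7+2+1+7 = 17
2–5–4–3–0: 7+4+1+7 = 19
2–5–1–8–3–0: 7+3+2+1+7 = 20
The minimum is 17 s via 2–1–8–3–0.
So from 2 the first move is to 1.

1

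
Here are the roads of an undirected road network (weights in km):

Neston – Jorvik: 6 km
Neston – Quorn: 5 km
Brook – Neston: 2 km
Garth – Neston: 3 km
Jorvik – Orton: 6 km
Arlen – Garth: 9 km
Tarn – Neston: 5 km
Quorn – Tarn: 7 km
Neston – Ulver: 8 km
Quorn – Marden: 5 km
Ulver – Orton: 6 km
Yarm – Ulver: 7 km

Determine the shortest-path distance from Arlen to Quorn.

17 km

Settle nodes by increasing distance from Arlen:
Arlen: 0
Garth: 9  (via Arlen)
Neston: 12  (via Garth)
Brook: 14  (via Neston)
Tarn: 17  (via Neston)
Quorn: 17  (via Neston)
Shortest route: Arlen–Garth–Neston–Quorn = 17 km.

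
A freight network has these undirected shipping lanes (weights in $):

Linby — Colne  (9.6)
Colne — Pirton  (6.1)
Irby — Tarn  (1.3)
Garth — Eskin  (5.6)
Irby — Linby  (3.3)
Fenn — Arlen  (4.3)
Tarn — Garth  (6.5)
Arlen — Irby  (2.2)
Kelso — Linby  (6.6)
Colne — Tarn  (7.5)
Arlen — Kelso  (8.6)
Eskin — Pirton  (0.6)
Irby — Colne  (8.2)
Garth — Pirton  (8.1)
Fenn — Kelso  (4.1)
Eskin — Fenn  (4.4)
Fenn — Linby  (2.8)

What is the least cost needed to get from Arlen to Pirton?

Enumerating some paths:
Arlen → Irby → Linby → Fenn → Eskin → Pirton: 2.2+3.3+2.8+4.4+0.6 = 13.3
Arlen → Fenn → Eskin → Pirton: 4.3+4.4+0.6 = 9.3
Arlen → Irby → Tarn → Garth → Eskin → Pirton: 2.2+1.3+6.5+5.6+0.6 = 16.2
Cheapest is Arlen → Fenn → Eskin → Pirton at $9.3.

$9.3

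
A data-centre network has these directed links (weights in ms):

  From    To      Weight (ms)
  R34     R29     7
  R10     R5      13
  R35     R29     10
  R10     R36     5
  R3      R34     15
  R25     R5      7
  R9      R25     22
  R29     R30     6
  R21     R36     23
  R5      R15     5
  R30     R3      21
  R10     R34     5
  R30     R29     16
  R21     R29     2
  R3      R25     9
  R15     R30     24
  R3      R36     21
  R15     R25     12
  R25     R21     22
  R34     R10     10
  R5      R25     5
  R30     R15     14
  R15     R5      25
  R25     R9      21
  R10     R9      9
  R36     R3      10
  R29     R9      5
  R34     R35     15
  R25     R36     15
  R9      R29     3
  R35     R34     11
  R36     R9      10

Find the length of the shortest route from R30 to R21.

48 ms

Running Dijkstra from R30:
R30: 0
R15: 14  (via R30)
R29: 16  (via R30)
R3: 21  (via R30)
R9: 21  (via R29)
R25: 26  (via R15)
R5: 33  (via R25)
R34: 36  (via R3)
R36: 41  (via R25)
R10: 46  (via R34)
R21: 48  (via R25)
Shortest route: R30–R15–R25–R21 = 48 ms.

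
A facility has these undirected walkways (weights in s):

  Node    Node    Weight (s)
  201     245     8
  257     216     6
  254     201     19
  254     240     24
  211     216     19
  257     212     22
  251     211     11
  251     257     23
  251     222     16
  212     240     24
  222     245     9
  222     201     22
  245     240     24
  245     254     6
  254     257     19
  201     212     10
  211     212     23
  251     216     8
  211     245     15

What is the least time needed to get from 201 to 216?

Compare a few routes:
201–245–222–251–216: 8+9+16+8 = 41
201–212–257–216: 10+22+6 = 38
201–245–254–257–216: 8+6+19+6 = 39
Cheapest is 201–212–257–216 at 38 s.

38 s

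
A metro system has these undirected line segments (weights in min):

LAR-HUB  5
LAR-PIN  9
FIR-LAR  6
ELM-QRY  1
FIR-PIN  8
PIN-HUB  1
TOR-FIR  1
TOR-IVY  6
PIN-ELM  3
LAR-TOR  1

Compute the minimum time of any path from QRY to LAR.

Candidate routes:
QRY–ELM–PIN–HUB–LAR: 1+3+1+5 = 10
QRY–ELM–PIN–LAR: 1+3+9 = 13
Cheapest is QRY–ELM–PIN–HUB–LAR at 10 min.

10 min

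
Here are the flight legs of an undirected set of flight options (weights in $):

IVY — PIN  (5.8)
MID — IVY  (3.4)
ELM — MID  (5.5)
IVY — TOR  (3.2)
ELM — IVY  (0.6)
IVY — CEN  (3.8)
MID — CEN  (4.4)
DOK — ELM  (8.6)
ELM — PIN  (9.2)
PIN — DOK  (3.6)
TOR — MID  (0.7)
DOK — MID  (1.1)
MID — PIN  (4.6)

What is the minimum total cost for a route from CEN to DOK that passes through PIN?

Shortest CEN→PIN: CEN–MID–PIN = 9
Shortest PIN→DOK: PIN–DOK = 3.6
Total via PIN: 9 + 3.6 = $12.6.

$12.6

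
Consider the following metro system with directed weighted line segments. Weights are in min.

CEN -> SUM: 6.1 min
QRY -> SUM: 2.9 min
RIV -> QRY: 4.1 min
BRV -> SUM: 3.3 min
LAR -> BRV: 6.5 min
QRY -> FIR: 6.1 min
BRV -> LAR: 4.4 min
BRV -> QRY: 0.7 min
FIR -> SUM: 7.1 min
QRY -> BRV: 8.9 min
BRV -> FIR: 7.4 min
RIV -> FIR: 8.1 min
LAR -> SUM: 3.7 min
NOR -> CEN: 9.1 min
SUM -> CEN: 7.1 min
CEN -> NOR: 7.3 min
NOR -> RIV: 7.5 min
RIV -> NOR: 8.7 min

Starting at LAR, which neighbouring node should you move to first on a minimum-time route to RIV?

SUM

Enumerating some paths:
LAR → SUM → CEN → NOR → RIV: 3.7+7.1+7.3+7.5 = 25.6
LAR → BRV → SUM → CEN → NOR → RIV: 6.5+3.3+7.1+7.3+7.5 = 31.7
The minimum is 25.6 min via LAR → SUM → CEN → NOR → RIV.
So from LAR the first move is to SUM.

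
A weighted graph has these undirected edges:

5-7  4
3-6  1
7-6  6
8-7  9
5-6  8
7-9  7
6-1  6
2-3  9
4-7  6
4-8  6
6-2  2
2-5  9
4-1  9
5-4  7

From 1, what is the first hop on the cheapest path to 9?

Candidate routes:
1–4–7–9: 9+6+7 = 22
1–6–7–9: 6+6+7 = 19
Cheapest is 1–6–7–9 at 19.
So from 1 the first move is to 6.

6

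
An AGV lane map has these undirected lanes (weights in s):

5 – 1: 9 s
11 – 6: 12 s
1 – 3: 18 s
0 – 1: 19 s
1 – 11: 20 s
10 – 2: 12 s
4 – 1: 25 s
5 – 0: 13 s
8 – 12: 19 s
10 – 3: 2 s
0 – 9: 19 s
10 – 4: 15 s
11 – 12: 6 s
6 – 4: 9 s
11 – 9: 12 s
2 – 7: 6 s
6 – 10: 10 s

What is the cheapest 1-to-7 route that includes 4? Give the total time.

Shortest 1→4: 1–4 = 25
Best 4 to 7: 4–10–2–7 costing 33
Total via 4: 25 + 33 = 58 s.

58 s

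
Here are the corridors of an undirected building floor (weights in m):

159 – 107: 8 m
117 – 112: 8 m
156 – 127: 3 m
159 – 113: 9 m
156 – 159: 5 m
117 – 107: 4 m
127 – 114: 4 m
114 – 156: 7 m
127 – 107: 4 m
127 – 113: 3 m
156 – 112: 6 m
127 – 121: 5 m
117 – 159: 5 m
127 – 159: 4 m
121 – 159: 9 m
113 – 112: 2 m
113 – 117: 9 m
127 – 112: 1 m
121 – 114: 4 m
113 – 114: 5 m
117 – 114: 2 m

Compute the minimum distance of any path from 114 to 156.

7 m

Compare a few routes:
114 - 156: 7 = 7
114 - 113 - 112 - 127 - 156: 5+2+1+3 = 11
The minimum is 7 m via 114 - 156.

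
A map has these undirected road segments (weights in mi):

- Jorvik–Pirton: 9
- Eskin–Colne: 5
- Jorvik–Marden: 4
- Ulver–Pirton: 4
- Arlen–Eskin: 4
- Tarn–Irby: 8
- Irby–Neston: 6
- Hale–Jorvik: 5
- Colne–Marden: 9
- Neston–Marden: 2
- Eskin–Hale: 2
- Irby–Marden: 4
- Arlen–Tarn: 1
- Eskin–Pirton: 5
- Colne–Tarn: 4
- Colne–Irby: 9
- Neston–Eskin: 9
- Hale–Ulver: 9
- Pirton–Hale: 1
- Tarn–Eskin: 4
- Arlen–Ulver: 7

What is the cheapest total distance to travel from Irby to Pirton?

14 mi

Settle nodes by increasing distance from Irby:
Irby: 0
Marden: 4  (via Irby)
Neston: 6  (via Irby)
Tarn: 8  (via Irby)
Jorvik: 8  (via Marden)
Colne: 9  (via Irby)
Arlen: 9  (via Tarn)
Eskin: 12  (via Tarn)
Hale: 13  (via Jorvik)
Pirton: 14  (via Hale)
Shortest route: Irby → Marden → Jorvik → Hale → Pirton = 14 mi.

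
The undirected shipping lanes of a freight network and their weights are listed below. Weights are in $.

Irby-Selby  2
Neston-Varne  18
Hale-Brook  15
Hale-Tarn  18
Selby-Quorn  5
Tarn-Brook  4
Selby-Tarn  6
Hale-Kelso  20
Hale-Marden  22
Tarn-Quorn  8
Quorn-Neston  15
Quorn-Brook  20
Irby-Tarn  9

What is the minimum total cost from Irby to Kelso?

Compare a few routes:
Irby - Selby - Tarn - Brook - Hale - Kelso: 2+6+4+15+20 = 47
Irby - Tarn - Hale - Kelso: 9+18+20 = 47
Irby - Selby - Tarn - Hale - Kelso: 2+6+18+20 = 46
Irby - Tarn - Brook - Hale - Kelso: 9+4+15+20 = 48
The minimum is $46 via Irby - Selby - Tarn - Hale - Kelso.

$46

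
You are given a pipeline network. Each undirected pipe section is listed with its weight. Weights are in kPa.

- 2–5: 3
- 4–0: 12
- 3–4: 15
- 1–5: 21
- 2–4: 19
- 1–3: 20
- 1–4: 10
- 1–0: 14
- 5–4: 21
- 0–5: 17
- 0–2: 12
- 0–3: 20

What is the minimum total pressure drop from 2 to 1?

24 kPa

Candidate routes:
2 → 0 → 1: 12+14 = 26
2 → 5 → 1: 3+21 = 24
The minimum is 24 kPa via 2 → 5 → 1.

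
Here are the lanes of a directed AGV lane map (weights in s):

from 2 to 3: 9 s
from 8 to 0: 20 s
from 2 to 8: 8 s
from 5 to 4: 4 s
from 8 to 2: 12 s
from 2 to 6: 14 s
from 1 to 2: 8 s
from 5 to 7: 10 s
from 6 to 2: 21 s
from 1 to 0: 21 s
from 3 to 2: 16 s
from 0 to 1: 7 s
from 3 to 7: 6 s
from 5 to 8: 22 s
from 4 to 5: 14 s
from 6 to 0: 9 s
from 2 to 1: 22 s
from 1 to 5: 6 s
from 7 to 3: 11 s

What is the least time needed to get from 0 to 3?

Enumerating some paths:
0 - 1 - 5 - 8 - 2 - 3: 7+6+22+12+9 = 56
0 - 1 - 2 - 3: 7+8+9 = 24
0 - 1 - 5 - 7 - 3: 7+6+10+11 = 34
Cheapest is 0 - 1 - 2 - 3 at 24 s.

24 s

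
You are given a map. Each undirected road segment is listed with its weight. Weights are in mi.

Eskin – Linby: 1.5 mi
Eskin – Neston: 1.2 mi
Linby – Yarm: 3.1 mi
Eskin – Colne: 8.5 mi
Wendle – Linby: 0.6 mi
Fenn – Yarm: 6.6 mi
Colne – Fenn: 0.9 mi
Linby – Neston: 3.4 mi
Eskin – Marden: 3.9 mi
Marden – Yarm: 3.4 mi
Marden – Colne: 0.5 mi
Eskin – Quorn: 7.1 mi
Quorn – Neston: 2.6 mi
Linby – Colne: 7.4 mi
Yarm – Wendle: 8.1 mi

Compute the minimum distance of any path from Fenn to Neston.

6.5 mi

Settle nodes by increasing distance from Fenn:
Fenn: 0
Colne: 0.9  (via Fenn)
Marden: 1.4  (via Colne)
Yarm: 4.8  (via Marden)
Eskin: 5.3  (via Marden)
Neston: 6.5  (via Eskin)
Shortest route: Fenn → Colne → Marden → Eskin → Neston = 6.5 mi.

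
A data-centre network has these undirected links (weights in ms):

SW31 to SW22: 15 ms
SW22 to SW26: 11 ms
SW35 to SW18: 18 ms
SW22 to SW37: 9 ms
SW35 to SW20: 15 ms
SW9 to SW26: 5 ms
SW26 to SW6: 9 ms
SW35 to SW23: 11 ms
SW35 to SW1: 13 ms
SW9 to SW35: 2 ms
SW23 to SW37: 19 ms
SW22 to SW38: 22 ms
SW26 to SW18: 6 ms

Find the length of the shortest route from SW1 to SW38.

Running Dijkstra from SW1:
SW1: 0
SW35: 13  (via SW1)
SW9: 15  (via SW35)
SW26: 20  (via SW9)
SW23: 24  (via SW35)
SW18: 26  (via SW26)
SW20: 28  (via SW35)
SW6: 29  (via SW26)
SW22: 31  (via SW26)
SW37: 40  (via SW22)
SW31: 46  (via SW22)
SW38: 53  (via SW22)
Shortest route: SW1–SW35–SW9–SW26–SW22–SW38 = 53 ms.

53 ms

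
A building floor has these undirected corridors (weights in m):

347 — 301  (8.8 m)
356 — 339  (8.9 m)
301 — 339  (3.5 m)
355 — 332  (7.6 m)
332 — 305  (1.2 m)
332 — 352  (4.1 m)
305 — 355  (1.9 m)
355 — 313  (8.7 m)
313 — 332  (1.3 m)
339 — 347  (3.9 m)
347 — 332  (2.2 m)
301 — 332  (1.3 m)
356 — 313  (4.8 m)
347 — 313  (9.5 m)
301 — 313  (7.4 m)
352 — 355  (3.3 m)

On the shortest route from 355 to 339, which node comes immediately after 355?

305

Candidate routes:
355 → 352 → 332 → 301 → 339: 3.3+4.1+1.3+3.5 = 12.2
355 → 305 → 332 → 347 → 339: 1.9+1.2+2.2+3.9 = 9.2
355 → 305 → 332 → 301 → 339: 1.9+1.2+1.3+3.5 = 7.9
Cheapest is 355 → 305 → 332 → 301 → 339 at 7.9 m.
So from 355 the first move is to 305.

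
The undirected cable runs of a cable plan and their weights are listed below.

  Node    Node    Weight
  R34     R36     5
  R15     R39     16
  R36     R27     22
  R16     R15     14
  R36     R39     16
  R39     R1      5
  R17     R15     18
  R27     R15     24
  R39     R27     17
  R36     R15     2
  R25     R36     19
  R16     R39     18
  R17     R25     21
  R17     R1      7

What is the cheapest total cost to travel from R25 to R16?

Candidate routes:
R25 → R17 → R1 → R39 → R16: 21+7+5+18 = 51
R25 → R36 → R15 → R16: 19+2+14 = 35
Cheapest is R25 → R36 → R15 → R16 at 35.

35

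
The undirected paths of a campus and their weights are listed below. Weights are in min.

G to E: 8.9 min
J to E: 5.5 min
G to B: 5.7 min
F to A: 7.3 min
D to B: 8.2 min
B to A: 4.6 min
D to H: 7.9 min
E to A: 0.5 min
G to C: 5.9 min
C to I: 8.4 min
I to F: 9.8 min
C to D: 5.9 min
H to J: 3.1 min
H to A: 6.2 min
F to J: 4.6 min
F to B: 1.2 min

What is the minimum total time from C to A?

Candidate routes:
C → G → E → A: 5.9+8.9+0.5 = 15.3
C → G → B → A: 5.9+5.7+4.6 = 16.2
C → D → B → A: 5.9+8.2+4.6 = 18.7
The minimum is 15.3 min via C → G → E → A.

15.3 min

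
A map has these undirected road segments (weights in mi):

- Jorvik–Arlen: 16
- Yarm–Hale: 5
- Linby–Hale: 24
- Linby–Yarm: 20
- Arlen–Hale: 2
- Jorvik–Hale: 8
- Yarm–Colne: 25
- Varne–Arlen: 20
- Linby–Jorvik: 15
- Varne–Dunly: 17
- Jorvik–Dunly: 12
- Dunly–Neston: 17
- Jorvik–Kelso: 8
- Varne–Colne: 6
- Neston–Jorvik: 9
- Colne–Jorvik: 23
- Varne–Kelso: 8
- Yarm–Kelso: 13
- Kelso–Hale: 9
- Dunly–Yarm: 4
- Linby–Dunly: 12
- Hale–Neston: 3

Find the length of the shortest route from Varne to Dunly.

Settle nodes by increasing distance from Varne:
Varne: 0
Colne: 6  (via Varne)
Kelso: 8  (via Varne)
Jorvik: 16  (via Kelso)
Hale: 17  (via Kelso)
Dunly: 17  (via Varne)
Shortest route: Varne–Dunly = 17 mi.

17 mi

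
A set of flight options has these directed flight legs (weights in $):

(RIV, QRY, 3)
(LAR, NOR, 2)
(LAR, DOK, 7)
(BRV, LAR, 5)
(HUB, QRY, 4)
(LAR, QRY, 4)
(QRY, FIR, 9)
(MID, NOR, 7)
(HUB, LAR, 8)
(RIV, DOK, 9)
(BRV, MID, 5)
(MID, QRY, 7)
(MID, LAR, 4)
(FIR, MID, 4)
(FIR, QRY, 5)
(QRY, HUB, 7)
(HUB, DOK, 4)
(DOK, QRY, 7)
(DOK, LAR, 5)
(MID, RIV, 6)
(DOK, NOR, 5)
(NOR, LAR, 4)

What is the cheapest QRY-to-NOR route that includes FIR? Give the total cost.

Shortest QRY→FIR: QRY → FIR = 9
Shortest FIR→NOR: FIR → MID → LAR → NOR = 10
Total via FIR: 9 + 10 = $19.

$19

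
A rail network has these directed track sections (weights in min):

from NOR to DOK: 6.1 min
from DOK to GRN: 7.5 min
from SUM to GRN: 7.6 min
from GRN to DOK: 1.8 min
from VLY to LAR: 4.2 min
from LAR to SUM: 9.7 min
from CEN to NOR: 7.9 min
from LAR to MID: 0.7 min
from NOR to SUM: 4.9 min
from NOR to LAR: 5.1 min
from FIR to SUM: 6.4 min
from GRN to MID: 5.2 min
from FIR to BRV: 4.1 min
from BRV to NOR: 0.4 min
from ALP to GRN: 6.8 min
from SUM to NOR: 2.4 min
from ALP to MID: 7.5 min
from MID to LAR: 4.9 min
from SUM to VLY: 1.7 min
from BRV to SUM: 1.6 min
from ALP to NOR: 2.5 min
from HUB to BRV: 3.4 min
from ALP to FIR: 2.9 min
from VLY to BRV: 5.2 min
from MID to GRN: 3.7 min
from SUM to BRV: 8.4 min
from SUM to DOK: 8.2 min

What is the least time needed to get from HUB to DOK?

9.9 min

Compare a few routes:
HUB–BRV–SUM–NOR–DOK: 3.4+1.6+2.4+6.1 = 13.5
HUB–BRV–NOR–DOK: 3.4+0.4+6.1 = 9.9
HUB–BRV–SUM–DOK: 3.4+1.6+8.2 = 13.2
Cheapest is HUB–BRV–NOR–DOK at 9.9 min.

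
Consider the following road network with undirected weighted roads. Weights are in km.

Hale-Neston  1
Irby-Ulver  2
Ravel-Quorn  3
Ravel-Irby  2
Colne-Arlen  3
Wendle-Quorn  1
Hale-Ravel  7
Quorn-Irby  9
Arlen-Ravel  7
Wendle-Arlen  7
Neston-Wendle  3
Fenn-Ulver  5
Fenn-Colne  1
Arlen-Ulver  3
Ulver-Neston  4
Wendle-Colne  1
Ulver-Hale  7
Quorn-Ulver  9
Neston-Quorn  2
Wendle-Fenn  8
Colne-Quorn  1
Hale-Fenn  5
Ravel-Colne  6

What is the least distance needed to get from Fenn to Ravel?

5 km

Shortest distances from Fenn:
Fenn: 0
Colne: 1  (via Fenn)
Wendle: 2  (via Colne)
Quorn: 2  (via Colne)
Arlen: 4  (via Colne)
Neston: 4  (via Quorn)
Ulver: 5  (via Fenn)
Hale: 5  (via Fenn)
Ravel: 5  (via Quorn)
Shortest route: Fenn → Colne → Quorn → Ravel = 5 km.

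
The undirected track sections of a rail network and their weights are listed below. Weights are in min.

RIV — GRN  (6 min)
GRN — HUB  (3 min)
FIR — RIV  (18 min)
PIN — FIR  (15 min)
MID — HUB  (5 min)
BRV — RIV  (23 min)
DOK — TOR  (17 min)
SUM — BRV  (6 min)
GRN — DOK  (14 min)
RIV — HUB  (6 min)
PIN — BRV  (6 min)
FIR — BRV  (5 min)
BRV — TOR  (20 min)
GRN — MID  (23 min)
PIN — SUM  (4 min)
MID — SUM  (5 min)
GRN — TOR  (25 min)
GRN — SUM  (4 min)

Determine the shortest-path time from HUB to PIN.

11 min

Enumerating some paths:
HUB → MID → SUM → PIN: 5+5+4 = 14
HUB → GRN → SUM → PIN: 3+4+4 = 11
Cheapest is HUB → GRN → SUM → PIN at 11 min.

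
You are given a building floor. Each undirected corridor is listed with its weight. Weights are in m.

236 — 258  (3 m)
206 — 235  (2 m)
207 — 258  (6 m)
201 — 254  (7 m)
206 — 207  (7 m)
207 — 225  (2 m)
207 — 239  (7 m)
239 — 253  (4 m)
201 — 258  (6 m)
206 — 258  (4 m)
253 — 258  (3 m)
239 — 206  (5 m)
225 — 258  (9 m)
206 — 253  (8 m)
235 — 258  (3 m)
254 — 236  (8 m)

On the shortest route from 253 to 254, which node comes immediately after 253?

258

Enumerating some paths:
253 - 206 - 235 - 258 - 236 - 254: 8+2+3+3+8 = 24
253 - 206 - 258 - 236 - 254: 8+4+3+8 = 23
253 - 258 - 236 - 254: 3+3+8 = 14
253 - 258 - 201 - 254: 3+6+7 = 16
Cheapest is 253 - 258 - 236 - 254 at 14 m.
So from 253 the first move is to 258.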